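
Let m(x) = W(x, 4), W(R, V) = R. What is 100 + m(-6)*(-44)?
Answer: 364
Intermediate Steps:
m(x) = x
100 + m(-6)*(-44) = 100 - 6*(-44) = 100 + 264 = 364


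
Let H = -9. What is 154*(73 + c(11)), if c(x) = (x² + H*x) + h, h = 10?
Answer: 16170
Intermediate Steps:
c(x) = 10 + x² - 9*x (c(x) = (x² - 9*x) + 10 = 10 + x² - 9*x)
154*(73 + c(11)) = 154*(73 + (10 + 11² - 9*11)) = 154*(73 + (10 + 121 - 99)) = 154*(73 + 32) = 154*105 = 16170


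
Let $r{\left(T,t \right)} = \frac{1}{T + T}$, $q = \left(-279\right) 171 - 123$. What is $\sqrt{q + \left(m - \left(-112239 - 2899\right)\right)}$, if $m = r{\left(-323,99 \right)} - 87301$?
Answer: $\frac{i \sqrt{8344234066}}{646} \approx 141.4 i$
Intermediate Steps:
$q = -47832$ ($q = -47709 - 123 = -47832$)
$r{\left(T,t \right)} = \frac{1}{2 T}$
$m = - \frac{56396447}{646}$ ($m = \frac{1}{2 \left(-323\right)} - 87301 = \frac{1}{2} \left(- \frac{1}{323}\right) - 87301 = - \frac{1}{646} - 87301 = - \frac{56396447}{646} \approx -87301.0$)
$\sqrt{q + \left(m - \left(-112239 - 2899\right)\right)} = \sqrt{-47832 - - \frac{17982701}{646}} = \sqrt{-47832 + \left(- \frac{56396447}{646} + 115138\right)} = \sqrt{-47832 + \frac{17982701}{646}} = \sqrt{- \frac{12916771}{646}} = \frac{i \sqrt{8344234066}}{646}$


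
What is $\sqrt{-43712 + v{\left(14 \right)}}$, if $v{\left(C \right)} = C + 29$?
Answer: $i \sqrt{43669} \approx 208.97 i$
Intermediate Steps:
$v{\left(C \right)} = 29 + C$
$\sqrt{-43712 + v{\left(14 \right)}} = \sqrt{-43712 + \left(29 + 14\right)} = \sqrt{-43712 + 43} = \sqrt{-43669} = i \sqrt{43669}$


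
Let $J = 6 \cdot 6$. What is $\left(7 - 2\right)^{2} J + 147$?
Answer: $1047$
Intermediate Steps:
$J = 36$
$\left(7 - 2\right)^{2} J + 147 = \left(7 - 2\right)^{2} \cdot 36 + 147 = 5^{2} \cdot 36 + 147 = 25 \cdot 36 + 147 = 900 + 147 = 1047$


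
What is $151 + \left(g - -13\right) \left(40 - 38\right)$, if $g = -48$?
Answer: $81$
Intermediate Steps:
$151 + \left(g - -13\right) \left(40 - 38\right) = 151 + \left(-48 - -13\right) \left(40 - 38\right) = 151 + \left(-48 + 13\right) \left(40 - 38\right) = 151 - 70 = 81$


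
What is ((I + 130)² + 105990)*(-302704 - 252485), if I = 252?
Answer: -139859881746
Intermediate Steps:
((I + 130)² + 105990)*(-302704 - 252485) = ((252 + 130)² + 105990)*(-302704 - 252485) = (382² + 105990)*(-555189) = (145924 + 105990)*(-555189) = 251914*(-555189) = -139859881746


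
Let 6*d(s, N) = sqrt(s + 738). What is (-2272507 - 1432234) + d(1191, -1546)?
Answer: -3704741 + sqrt(1929)/6 ≈ -3.7047e+6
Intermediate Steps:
d(s, N) = sqrt(738 + s)/6 (d(s, N) = sqrt(s + 738)/6 = sqrt(738 + s)/6)
(-2272507 - 1432234) + d(1191, -1546) = (-2272507 - 1432234) + sqrt(738 + 1191)/6 = -3704741 + sqrt(1929)/6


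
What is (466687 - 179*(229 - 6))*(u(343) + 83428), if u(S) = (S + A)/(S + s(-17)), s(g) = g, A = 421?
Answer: 5803707538420/163 ≈ 3.5606e+10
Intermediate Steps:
u(S) = (421 + S)/(-17 + S) (u(S) = (S + 421)/(S - 17) = (421 + S)/(-17 + S))
(466687 - 179*(229 - 6))*(u(343) + 83428) = (466687 - 179*(229 - 6))*((421 + 343)/(-17 + 343) + 83428) = (466687 - 179*223)*(764/326 + 83428) = (466687 - 39917)*((1/326)*764 + 83428) = 426770*(382/163 + 83428) = 426770*(13599146/163) = 5803707538420/163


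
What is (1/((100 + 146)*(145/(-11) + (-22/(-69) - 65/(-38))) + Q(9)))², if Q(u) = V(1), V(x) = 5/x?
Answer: 23107249/173290474752256 ≈ 1.3334e-7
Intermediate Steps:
Q(u) = 5 (Q(u) = 5/1 = 5*1 = 5)
(1/((100 + 146)*(145/(-11) + (-22/(-69) - 65/(-38))) + Q(9)))² = (1/((100 + 146)*(145/(-11) + (-22/(-69) - 65/(-38))) + 5))² = (1/(246*(145*(-1/11) + (-22*(-1/69) - 65*(-1/38))) + 5))² = (1/(246*(-145/11 + (22/69 + 65/38)) + 5))² = (1/(246*(-145/11 + 5321/2622) + 5))² = (1/(246*(-321659/28842) + 5))² = (1/(-13188019/4807 + 5))² = (1/(-13163984/4807))² = (-4807/13163984)² = 23107249/173290474752256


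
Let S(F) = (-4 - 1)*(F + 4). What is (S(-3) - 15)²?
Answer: 400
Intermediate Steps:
S(F) = -20 - 5*F (S(F) = -5*(4 + F) = -20 - 5*F)
(S(-3) - 15)² = ((-20 - 5*(-3)) - 15)² = ((-20 + 15) - 15)² = (-5 - 15)² = (-20)² = 400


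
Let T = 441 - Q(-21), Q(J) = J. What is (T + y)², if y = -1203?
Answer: 549081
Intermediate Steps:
T = 462 (T = 441 - 1*(-21) = 441 + 21 = 462)
(T + y)² = (462 - 1203)² = (-741)² = 549081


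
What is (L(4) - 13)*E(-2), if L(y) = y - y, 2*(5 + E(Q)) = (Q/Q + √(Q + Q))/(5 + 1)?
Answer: 767/12 - 13*I/6 ≈ 63.917 - 2.1667*I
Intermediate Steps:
E(Q) = -59/12 + √2*√Q/12 (E(Q) = -5 + ((Q/Q + √(Q + Q))/(5 + 1))/2 = -5 + ((1 + √(2*Q))/6)/2 = -5 + ((1 + √2*√Q)*(⅙))/2 = -5 + (⅙ + √2*√Q/6)/2 = -5 + (1/12 + √2*√Q/12) = -59/12 + √2*√Q/12)
L(y) = 0
(L(4) - 13)*E(-2) = (0 - 13)*(-59/12 + √2*√(-2)/12) = -13*(-59/12 + √2*(I*√2)/12) = -13*(-59/12 + I/6) = 767/12 - 13*I/6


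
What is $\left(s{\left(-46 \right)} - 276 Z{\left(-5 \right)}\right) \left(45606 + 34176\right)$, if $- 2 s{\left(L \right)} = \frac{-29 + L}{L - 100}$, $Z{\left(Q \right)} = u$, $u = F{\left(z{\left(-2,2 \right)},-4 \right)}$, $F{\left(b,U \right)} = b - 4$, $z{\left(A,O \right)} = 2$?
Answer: $\frac{6426799119}{146} \approx 4.4019 \cdot 10^{7}$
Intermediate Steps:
$F{\left(b,U \right)} = -4 + b$ ($F{\left(b,U \right)} = b - 4 = -4 + b$)
$u = -2$ ($u = -4 + 2 = -2$)
$Z{\left(Q \right)} = -2$
$s{\left(L \right)} = - \frac{-29 + L}{2 \left(-100 + L\right)}$ ($s{\left(L \right)} = - \frac{\left(-29 + L\right) \frac{1}{L - 100}}{2} = - \frac{\left(-29 + L\right) \frac{1}{-100 + L}}{2} = - \frac{\frac{1}{-100 + L} \left(-29 + L\right)}{2} = - \frac{-29 + L}{2 \left(-100 + L\right)}$)
$\left(s{\left(-46 \right)} - 276 Z{\left(-5 \right)}\right) \left(45606 + 34176\right) = \left(\frac{29 - -46}{2 \left(-100 - 46\right)} - -552\right) \left(45606 + 34176\right) = \left(\frac{29 + 46}{2 \left(-146\right)} + 552\right) 79782 = \left(\frac{1}{2} \left(- \frac{1}{146}\right) 75 + 552\right) 79782 = \left(- \frac{75}{292} + 552\right) 79782 = \frac{161109}{292} \cdot 79782 = \frac{6426799119}{146}$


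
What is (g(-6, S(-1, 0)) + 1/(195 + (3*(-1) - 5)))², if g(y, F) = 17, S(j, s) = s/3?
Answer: 10112400/34969 ≈ 289.18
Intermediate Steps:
S(j, s) = s/3 (S(j, s) = s*(⅓) = s/3)
(g(-6, S(-1, 0)) + 1/(195 + (3*(-1) - 5)))² = (17 + 1/(195 + (3*(-1) - 5)))² = (17 + 1/(195 + (-3 - 5)))² = (17 + 1/(195 - 8))² = (17 + 1/187)² = (3180/187)² = 10112400/34969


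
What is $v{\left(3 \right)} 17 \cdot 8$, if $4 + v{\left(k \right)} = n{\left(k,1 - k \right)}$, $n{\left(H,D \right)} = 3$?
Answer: $-136$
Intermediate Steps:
$v{\left(k \right)} = -1$ ($v{\left(k \right)} = -4 + 3 = -1$)
$v{\left(3 \right)} 17 \cdot 8 = \left(-1\right) 17 \cdot 8 = \left(-17\right) 8 = -136$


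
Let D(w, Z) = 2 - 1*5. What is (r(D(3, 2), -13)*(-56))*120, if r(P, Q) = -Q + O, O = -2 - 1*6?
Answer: -33600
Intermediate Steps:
O = -8 (O = -2 - 6 = -8)
D(w, Z) = -3 (D(w, Z) = 2 - 5 = -3)
r(P, Q) = -8 - Q (r(P, Q) = -Q - 8 = -8 - Q)
(r(D(3, 2), -13)*(-56))*120 = ((-8 - 1*(-13))*(-56))*120 = ((-8 + 13)*(-56))*120 = (5*(-56))*120 = -280*120 = -33600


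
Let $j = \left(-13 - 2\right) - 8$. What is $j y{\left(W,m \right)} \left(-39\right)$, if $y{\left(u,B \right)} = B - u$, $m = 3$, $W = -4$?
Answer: $6279$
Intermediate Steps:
$j = -23$ ($j = -15 - 8 = -23$)
$j y{\left(W,m \right)} \left(-39\right) = - 23 \left(3 - -4\right) \left(-39\right) = - 23 \left(3 + 4\right) \left(-39\right) = \left(-23\right) 7 \left(-39\right) = \left(-161\right) \left(-39\right) = 6279$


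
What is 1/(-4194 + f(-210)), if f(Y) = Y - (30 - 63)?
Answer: -1/4371 ≈ -0.00022878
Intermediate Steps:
f(Y) = 33 + Y (f(Y) = Y - 1*(-33) = Y + 33 = 33 + Y)
1/(-4194 + f(-210)) = 1/(-4194 + (33 - 210)) = 1/(-4194 - 177) = 1/(-4371) = -1/4371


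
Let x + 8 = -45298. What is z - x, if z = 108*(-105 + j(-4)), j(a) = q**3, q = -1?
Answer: 33858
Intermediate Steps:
j(a) = -1 (j(a) = (-1)**3 = -1)
x = -45306 (x = -8 - 45298 = -45306)
z = -11448 (z = 108*(-105 - 1) = 108*(-106) = -11448)
z - x = -11448 - 1*(-45306) = -11448 + 45306 = 33858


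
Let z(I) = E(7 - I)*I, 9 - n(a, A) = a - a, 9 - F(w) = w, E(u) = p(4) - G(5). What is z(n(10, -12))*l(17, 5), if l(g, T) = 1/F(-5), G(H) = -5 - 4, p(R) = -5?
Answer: 18/7 ≈ 2.5714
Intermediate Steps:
G(H) = -9
E(u) = 4 (E(u) = -5 - 1*(-9) = -5 + 9 = 4)
F(w) = 9 - w
n(a, A) = 9 (n(a, A) = 9 - (a - a) = 9 - 1*0 = 9 + 0 = 9)
l(g, T) = 1/14 (l(g, T) = 1/(9 - 1*(-5)) = 1/(9 + 5) = 1/14)
z(I) = 4*I
z(n(10, -12))*l(17, 5) = (4*9)*(1/14) = 36*(1/14) = 18/7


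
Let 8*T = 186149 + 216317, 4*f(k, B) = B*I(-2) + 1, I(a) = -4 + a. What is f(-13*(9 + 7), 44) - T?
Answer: -50374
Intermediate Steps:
f(k, B) = ¼ - 3*B/2 (f(k, B) = (B*(-4 - 2) + 1)/4 = (B*(-6) + 1)/4 = (-6*B + 1)/4 = (1 - 6*B)/4 = ¼ - 3*B/2)
T = 201233/4 (T = (186149 + 216317)/8 = (⅛)*402466 = 201233/4 ≈ 50308.)
f(-13*(9 + 7), 44) - T = (¼ - 3/2*44) - 1*201233/4 = (¼ - 66) - 201233/4 = -263/4 - 201233/4 = -50374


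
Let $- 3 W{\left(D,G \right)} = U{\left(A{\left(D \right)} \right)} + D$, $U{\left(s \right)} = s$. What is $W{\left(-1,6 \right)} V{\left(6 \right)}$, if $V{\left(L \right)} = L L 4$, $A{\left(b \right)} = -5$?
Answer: $288$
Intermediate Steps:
$V{\left(L \right)} = 4 L^{2}$ ($V{\left(L \right)} = L^{2} \cdot 4 = 4 L^{2}$)
$W{\left(D,G \right)} = \frac{5}{3} - \frac{D}{3}$ ($W{\left(D,G \right)} = - \frac{-5 + D}{3} = \frac{5}{3} - \frac{D}{3}$)
$W{\left(-1,6 \right)} V{\left(6 \right)} = \left(\frac{5}{3} - - \frac{1}{3}\right) 4 \cdot 6^{2} = \left(\frac{5}{3} + \frac{1}{3}\right) 4 \cdot 36 = 2 \cdot 144 = 288$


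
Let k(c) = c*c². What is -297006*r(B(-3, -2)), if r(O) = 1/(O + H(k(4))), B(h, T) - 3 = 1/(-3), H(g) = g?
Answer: -445509/100 ≈ -4455.1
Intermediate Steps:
k(c) = c³
B(h, T) = 8/3 (B(h, T) = 3 + 1/(-3) = 3 - ⅓ = 8/3)
r(O) = 1/(64 + O) (r(O) = 1/(O + 4³) = 1/(O + 64) = 1/(64 + O))
-297006*r(B(-3, -2)) = -297006/(64 + 8/3) = -297006/200/3 = -297006*3/200 = -445509/100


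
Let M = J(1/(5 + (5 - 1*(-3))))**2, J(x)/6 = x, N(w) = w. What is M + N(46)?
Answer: 7810/169 ≈ 46.213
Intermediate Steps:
J(x) = 6*x
M = 36/169 (M = (6/(5 + (5 - 1*(-3))))**2 = (6/(5 + (5 + 3)))**2 = (6/(5 + 8))**2 = (6/13)**2 = 36/169 ≈ 0.21302)
M + N(46) = 36/169 + 46 = 7810/169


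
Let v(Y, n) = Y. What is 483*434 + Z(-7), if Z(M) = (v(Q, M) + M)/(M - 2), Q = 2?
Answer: 1886603/9 ≈ 2.0962e+5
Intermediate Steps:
Z(M) = (2 + M)/(-2 + M) (Z(M) = (2 + M)/(M - 2) = (2 + M)/(-2 + M))
483*434 + Z(-7) = 483*434 + (2 - 7)/(-2 - 7) = 209622 - 5/(-9) = 209622 - 1/9*(-5) = 209622 + 5/9 = 1886603/9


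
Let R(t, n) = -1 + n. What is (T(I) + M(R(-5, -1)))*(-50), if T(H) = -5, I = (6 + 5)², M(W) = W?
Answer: 350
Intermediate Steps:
I = 121 (I = 11² = 121)
(T(I) + M(R(-5, -1)))*(-50) = (-5 + (-1 - 1))*(-50) = (-5 - 2)*(-50) = -7*(-50) = 350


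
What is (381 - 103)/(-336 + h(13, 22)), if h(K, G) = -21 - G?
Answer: -278/379 ≈ -0.73351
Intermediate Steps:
(381 - 103)/(-336 + h(13, 22)) = (381 - 103)/(-336 + (-21 - 1*22)) = 278/(-336 + (-21 - 22)) = 278/(-336 - 43) = 278/(-379) = 278*(-1/379) = -278/379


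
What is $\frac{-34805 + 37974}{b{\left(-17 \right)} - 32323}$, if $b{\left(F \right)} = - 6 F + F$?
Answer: $- \frac{3169}{32238} \approx -0.0983$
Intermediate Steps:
$b{\left(F \right)} = - 5 F$
$\frac{-34805 + 37974}{b{\left(-17 \right)} - 32323} = \frac{-34805 + 37974}{\left(-5\right) \left(-17\right) - 32323} = \frac{3169}{85 - 32323} = \frac{3169}{-32238} = 3169 \left(- \frac{1}{32238}\right) = - \frac{3169}{32238}$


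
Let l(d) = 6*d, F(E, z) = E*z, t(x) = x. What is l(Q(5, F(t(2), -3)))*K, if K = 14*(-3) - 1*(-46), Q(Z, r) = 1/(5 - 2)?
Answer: 8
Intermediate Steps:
Q(Z, r) = 1/3
K = 4 (K = -42 + 46 = 4)
l(Q(5, F(t(2), -3)))*K = (6*(1/3))*4 = 2*4 = 8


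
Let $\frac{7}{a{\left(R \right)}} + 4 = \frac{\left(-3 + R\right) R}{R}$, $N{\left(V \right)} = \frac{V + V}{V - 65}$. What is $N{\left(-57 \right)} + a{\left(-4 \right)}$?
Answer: $\frac{200}{671} \approx 0.29806$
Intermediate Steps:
$N{\left(V \right)} = \frac{2 V}{-65 + V}$
$a{\left(R \right)} = \frac{7}{-7 + R}$ ($a{\left(R \right)} = \frac{7}{-4 + \frac{\left(-3 + R\right) R}{R}} = \frac{7}{-4 + \frac{R \left(-3 + R\right)}{R}} = \frac{7}{-4 + \left(-3 + R\right)} = \frac{7}{-7 + R}$)
$N{\left(-57 \right)} + a{\left(-4 \right)} = 2 \left(-57\right) \frac{1}{-65 - 57} + \frac{7}{-7 - 4} = 2 \left(-57\right) \frac{1}{-122} + \frac{7}{-11} = 2 \left(-57\right) \left(- \frac{1}{122}\right) + 7 \left(- \frac{1}{11}\right) = \frac{57}{61} - \frac{7}{11} = \frac{200}{671}$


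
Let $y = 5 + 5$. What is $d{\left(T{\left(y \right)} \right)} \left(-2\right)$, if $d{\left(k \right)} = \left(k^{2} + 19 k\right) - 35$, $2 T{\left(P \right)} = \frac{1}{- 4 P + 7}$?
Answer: $\frac{153713}{2178} \approx 70.575$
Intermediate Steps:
$y = 10$
$T{\left(P \right)} = \frac{1}{2 \left(7 - 4 P\right)}$ ($T{\left(P \right)} = \frac{1}{2 \left(- 4 P + 7\right)} = \frac{1}{2 \left(7 - 4 P\right)}$)
$d{\left(k \right)} = -35 + k^{2} + 19 k$
$d{\left(T{\left(y \right)} \right)} \left(-2\right) = \left(-35 + \left(- \frac{1}{-14 + 8 \cdot 10}\right)^{2} + 19 \left(- \frac{1}{-14 + 8 \cdot 10}\right)\right) \left(-2\right) = \left(-35 + \left(- \frac{1}{-14 + 80}\right)^{2} + 19 \left(- \frac{1}{-14 + 80}\right)\right) \left(-2\right) = \left(-35 + \left(- \frac{1}{66}\right)^{2} + 19 \left(- \frac{1}{66}\right)\right) \left(-2\right) = \left(-35 + \frac{1}{4356} - \frac{19}{66}\right) \left(-2\right) = \left(- \frac{153713}{4356}\right) \left(-2\right) = \frac{153713}{2178}$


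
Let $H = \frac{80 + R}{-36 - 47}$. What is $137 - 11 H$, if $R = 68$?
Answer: $\frac{12999}{83} \approx 156.61$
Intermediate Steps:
$H = - \frac{148}{83}$ ($H = \frac{80 + 68}{-36 - 47} = \frac{148}{-83} = 148 \left(- \frac{1}{83}\right) = - \frac{148}{83} \approx -1.7831$)
$137 - 11 H = 137 - - \frac{1628}{83} = 137 + \frac{1628}{83} = \frac{12999}{83}$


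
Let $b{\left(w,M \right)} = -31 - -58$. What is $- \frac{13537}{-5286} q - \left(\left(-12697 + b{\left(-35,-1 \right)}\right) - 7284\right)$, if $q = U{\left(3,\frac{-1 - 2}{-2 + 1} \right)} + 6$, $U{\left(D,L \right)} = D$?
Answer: $\frac{35199559}{1762} \approx 19977.0$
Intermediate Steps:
$b{\left(w,M \right)} = 27$ ($b{\left(w,M \right)} = -31 + 58 = 27$)
$q = 9$ ($q = 3 + 6 = 9$)
$- \frac{13537}{-5286} q - \left(\left(-12697 + b{\left(-35,-1 \right)}\right) - 7284\right) = - \frac{13537}{-5286} \cdot 9 - \left(\left(-12697 + 27\right) - 7284\right) = \left(-13537\right) \left(- \frac{1}{5286}\right) 9 - \left(-12670 - 7284\right) = \frac{13537}{5286} \cdot 9 - -19954 = \frac{40611}{1762} + 19954 = \frac{35199559}{1762}$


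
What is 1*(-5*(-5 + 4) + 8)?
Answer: 13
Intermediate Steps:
1*(-5*(-5 + 4) + 8) = 1*(-5*(-1) + 8) = 1*(5 + 8) = 1*13 = 13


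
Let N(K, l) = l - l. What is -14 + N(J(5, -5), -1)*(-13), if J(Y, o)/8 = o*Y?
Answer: -14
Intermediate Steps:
J(Y, o) = 8*Y*o (J(Y, o) = 8*(o*Y) = 8*(Y*o) = 8*Y*o)
N(K, l) = 0
-14 + N(J(5, -5), -1)*(-13) = -14 + 0*(-13) = -14 + 0 = -14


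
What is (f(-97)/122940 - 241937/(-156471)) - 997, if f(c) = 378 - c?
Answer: -1276601136485/1282436316 ≈ -995.45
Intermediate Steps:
(f(-97)/122940 - 241937/(-156471)) - 997 = ((378 - 1*(-97))/122940 - 241937/(-156471)) - 997 = ((378 + 97)*(1/122940) - 241937*(-1/156471)) - 997 = (475*(1/122940) + 241937/156471) - 997 = (95/24588 + 241937/156471) - 997 = 1987870567/1282436316 - 997 = -1276601136485/1282436316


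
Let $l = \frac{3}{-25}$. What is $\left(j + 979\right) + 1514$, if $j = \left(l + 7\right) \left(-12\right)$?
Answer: $\frac{60261}{25} \approx 2410.4$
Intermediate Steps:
$l = - \frac{3}{25}$ ($l = 3 \left(- \frac{1}{25}\right) = - \frac{3}{25} \approx -0.12$)
$j = - \frac{2064}{25}$ ($j = \left(- \frac{3}{25} + 7\right) \left(-12\right) = \frac{172}{25} \left(-12\right) = - \frac{2064}{25} \approx -82.56$)
$\left(j + 979\right) + 1514 = \left(- \frac{2064}{25} + 979\right) + 1514 = \frac{22411}{25} + 1514 = \frac{60261}{25}$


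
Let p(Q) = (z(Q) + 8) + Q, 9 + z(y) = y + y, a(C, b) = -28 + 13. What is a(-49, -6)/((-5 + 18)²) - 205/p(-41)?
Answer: 32785/20956 ≈ 1.5645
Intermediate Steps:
a(C, b) = -15
z(y) = -9 + 2*y (z(y) = -9 + (y + y) = -9 + 2*y)
p(Q) = -1 + 3*Q (p(Q) = ((-9 + 2*Q) + 8) + Q = (-1 + 2*Q) + Q = -1 + 3*Q)
a(-49, -6)/((-5 + 18)²) - 205/p(-41) = -15/(-5 + 18)² - 205/(-1 + 3*(-41)) = -15/(13²) - 205/(-1 - 123) = -15/169 - 205/(-124) = -15*1/169 - 205*(-1/124) = -15/169 + 205/124 = 32785/20956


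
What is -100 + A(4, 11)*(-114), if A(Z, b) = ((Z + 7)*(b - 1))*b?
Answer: -138040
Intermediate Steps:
A(Z, b) = b*(-1 + b)*(7 + Z) (A(Z, b) = ((7 + Z)*(-1 + b))*b = ((-1 + b)*(7 + Z))*b = b*(-1 + b)*(7 + Z))
-100 + A(4, 11)*(-114) = -100 + (11*(-7 - 1*4 + 7*11 + 4*11))*(-114) = -100 + (11*(-7 - 4 + 77 + 44))*(-114) = -100 + (11*110)*(-114) = -100 + 1210*(-114) = -100 - 137940 = -138040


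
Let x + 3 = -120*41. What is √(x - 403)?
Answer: I*√5326 ≈ 72.979*I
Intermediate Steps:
x = -4923 (x = -3 - 120*41 = -3 - 4920 = -4923)
√(x - 403) = √(-4923 - 403) = √(-5326) = I*√5326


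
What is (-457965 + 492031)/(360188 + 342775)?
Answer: 34066/702963 ≈ 0.048461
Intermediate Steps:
(-457965 + 492031)/(360188 + 342775) = 34066/702963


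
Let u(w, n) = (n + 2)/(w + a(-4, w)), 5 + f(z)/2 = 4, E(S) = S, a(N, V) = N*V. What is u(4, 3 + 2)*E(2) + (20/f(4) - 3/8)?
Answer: -277/24 ≈ -11.542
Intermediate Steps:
f(z) = -2 (f(z) = -10 + 2*4 = -10 + 8 = -2)
u(w, n) = -(2 + n)/(3*w) (u(w, n) = (n + 2)/(w - 4*w) = (2 + n)/((-3*w)) = (2 + n)*(-1/(3*w)) = -(2 + n)/(3*w))
u(4, 3 + 2)*E(2) + (20/f(4) - 3/8) = ((1/3)*(-2 - (3 + 2))/4)*2 + (20/(-2) - 3/8) = ((1/3)*(1/4)*(-2 - 1*5))*2 + (20*(-1/2) - 3*1/8) = ((1/3)*(1/4)*(-2 - 5))*2 + (-10 - 3/8) = ((1/3)*(1/4)*(-7))*2 - 83/8 = -7/12*2 - 83/8 = -7/6 - 83/8 = -277/24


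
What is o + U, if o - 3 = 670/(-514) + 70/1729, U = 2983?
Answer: 189468119/63479 ≈ 2984.7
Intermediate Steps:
o = 110262/63479 (o = 3 + (670/(-514) + 70/1729) = 3 + (670*(-1/514) + 70*(1/1729)) = 3 + (-335/257 + 10/247) = 3 - 80175/63479 = 110262/63479 ≈ 1.7370)
o + U = 110262/63479 + 2983 = 189468119/63479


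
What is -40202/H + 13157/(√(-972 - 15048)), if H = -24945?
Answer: 40202/24945 - 13157*I*√445/2670 ≈ 1.6116 - 103.95*I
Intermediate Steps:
-40202/H + 13157/(√(-972 - 15048)) = -40202/(-24945) + 13157/(√(-972 - 15048)) = -40202*(-1/24945) + 13157/(√(-16020)) = 40202/24945 + 13157/((6*I*√445)) = 40202/24945 + 13157*(-I*√445/2670) = 40202/24945 - 13157*I*√445/2670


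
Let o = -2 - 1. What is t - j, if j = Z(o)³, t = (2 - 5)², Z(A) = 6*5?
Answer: -26991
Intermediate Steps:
o = -3
Z(A) = 30
t = 9 (t = (-3)² = 9)
j = 27000 (j = 30³ = 27000)
t - j = 9 - 1*27000 = 9 - 27000 = -26991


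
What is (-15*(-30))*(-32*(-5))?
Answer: 72000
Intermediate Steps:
(-15*(-30))*(-32*(-5)) = 450*160 = 72000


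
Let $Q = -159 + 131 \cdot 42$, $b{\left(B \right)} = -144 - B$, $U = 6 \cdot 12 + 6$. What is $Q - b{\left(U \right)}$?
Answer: $5565$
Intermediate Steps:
$U = 78$ ($U = 72 + 6 = 78$)
$Q = 5343$ ($Q = -159 + 5502 = 5343$)
$Q - b{\left(U \right)} = 5343 - \left(-144 - 78\right) = 5343 - -222 = 5343 + 222 = 5565$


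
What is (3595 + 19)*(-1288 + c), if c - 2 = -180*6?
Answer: -8550724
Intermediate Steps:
c = -1078 (c = 2 - 180*6 = 2 - 1080 = -1078)
(3595 + 19)*(-1288 + c) = (3595 + 19)*(-1288 - 1078) = 3614*(-2366) = -8550724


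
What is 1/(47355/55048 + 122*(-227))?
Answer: -7864/217778851 ≈ -3.6110e-5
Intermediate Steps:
1/(47355/55048 + 122*(-227)) = 1/(47355*(1/55048) - 27694) = 1/(6765/7864 - 27694) = 1/(-217778851/7864) = -7864/217778851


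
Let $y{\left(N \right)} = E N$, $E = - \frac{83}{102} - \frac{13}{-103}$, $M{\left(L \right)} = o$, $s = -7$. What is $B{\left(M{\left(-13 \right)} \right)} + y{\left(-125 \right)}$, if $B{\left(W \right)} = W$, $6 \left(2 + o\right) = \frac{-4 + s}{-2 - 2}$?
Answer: $\frac{3546713}{42024} \approx 84.397$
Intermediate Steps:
$o = - \frac{37}{24}$ ($o = -2 + \frac{\left(-4 - 7\right) \frac{1}{-2 - 2}}{6} = -2 + \frac{\left(-11\right) \frac{1}{-4}}{6} = -2 + \frac{\left(-11\right) \left(- \frac{1}{4}\right)}{6} = -2 + \frac{1}{6} \cdot \frac{11}{4} = -2 + \frac{11}{24} = - \frac{37}{24} \approx -1.5417$)
$M{\left(L \right)} = - \frac{37}{24}$
$E = - \frac{7223}{10506}$ ($E = \left(-83\right) \frac{1}{102} - - \frac{13}{103} = - \frac{83}{102} + \frac{13}{103} = - \frac{7223}{10506} \approx -0.68751$)
$y{\left(N \right)} = - \frac{7223 N}{10506}$
$B{\left(M{\left(-13 \right)} \right)} + y{\left(-125 \right)} = - \frac{37}{24} - - \frac{902875}{10506} = - \frac{37}{24} + \frac{902875}{10506} = \frac{3546713}{42024}$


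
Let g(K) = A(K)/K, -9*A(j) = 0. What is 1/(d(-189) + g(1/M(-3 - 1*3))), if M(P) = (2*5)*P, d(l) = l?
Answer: -1/189 ≈ -0.0052910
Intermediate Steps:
A(j) = 0 (A(j) = -⅑*0 = 0)
M(P) = 10*P
g(K) = 0 (g(K) = 0/K = 0)
1/(d(-189) + g(1/M(-3 - 1*3))) = 1/(-189 + 0) = 1/(-189) = -1/189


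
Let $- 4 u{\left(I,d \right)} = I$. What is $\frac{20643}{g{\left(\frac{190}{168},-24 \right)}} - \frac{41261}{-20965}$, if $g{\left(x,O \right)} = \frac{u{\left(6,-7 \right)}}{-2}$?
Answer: $\frac{577081921}{20965} \approx 27526.0$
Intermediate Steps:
$u{\left(I,d \right)} = - \frac{I}{4}$
$g{\left(x,O \right)} = \frac{3}{4}$ ($g{\left(x,O \right)} = \frac{\left(- \frac{1}{4}\right) 6}{-2} = \left(- \frac{3}{2}\right) \left(- \frac{1}{2}\right) = \frac{3}{4}$)
$\frac{20643}{g{\left(\frac{190}{168},-24 \right)}} - \frac{41261}{-20965} = \frac{20643}{\frac{3}{4}} - \frac{41261}{-20965} = 20643 \cdot \frac{4}{3} - - \frac{41261}{20965} = 27524 + \frac{41261}{20965} = \frac{577081921}{20965}$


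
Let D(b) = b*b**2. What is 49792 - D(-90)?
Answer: 778792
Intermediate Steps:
D(b) = b**3
49792 - D(-90) = 49792 - 1*(-90)**3 = 49792 - 1*(-729000) = 49792 + 729000 = 778792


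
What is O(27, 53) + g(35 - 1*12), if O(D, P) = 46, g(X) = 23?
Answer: 69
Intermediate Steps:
O(27, 53) + g(35 - 1*12) = 46 + 23 = 69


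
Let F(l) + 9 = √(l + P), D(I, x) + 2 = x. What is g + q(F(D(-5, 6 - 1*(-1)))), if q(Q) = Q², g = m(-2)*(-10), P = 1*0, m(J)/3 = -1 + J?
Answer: 176 - 18*√5 ≈ 135.75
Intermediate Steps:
m(J) = -3 + 3*J (m(J) = 3*(-1 + J) = -3 + 3*J)
P = 0
D(I, x) = -2 + x
F(l) = -9 + √l (F(l) = -9 + √(l + 0) = -9 + √l)
g = 90 (g = (-3 + 3*(-2))*(-10) = (-3 - 6)*(-10) = -9*(-10) = 90)
g + q(F(D(-5, 6 - 1*(-1)))) = 90 + (-9 + √(-2 + (6 - 1*(-1))))² = 90 + (-9 + √(-2 + (6 + 1)))² = 90 + (-9 + √(-2 + 7))² = 90 + (-9 + √5)²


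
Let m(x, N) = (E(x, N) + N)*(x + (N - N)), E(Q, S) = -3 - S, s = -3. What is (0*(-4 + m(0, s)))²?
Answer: 0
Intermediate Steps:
m(x, N) = -3*x (m(x, N) = ((-3 - N) + N)*(x + (N - N)) = -3*(x + 0) = -3*x)
(0*(-4 + m(0, s)))² = (0*(-4 - 3*0))² = (0*(-4 + 0))² = (0*(-4))² = 0² = 0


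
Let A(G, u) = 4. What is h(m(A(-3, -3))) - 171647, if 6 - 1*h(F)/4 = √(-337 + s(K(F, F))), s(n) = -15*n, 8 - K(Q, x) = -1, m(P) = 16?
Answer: -171623 - 8*I*√118 ≈ -1.7162e+5 - 86.902*I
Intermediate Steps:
K(Q, x) = 9 (K(Q, x) = 8 - 1*(-1) = 8 + 1 = 9)
h(F) = 24 - 8*I*√118 (h(F) = 24 - 4*√(-337 - 15*9) = 24 - 4*√(-337 - 135) = 24 - 8*I*√118)
h(m(A(-3, -3))) - 171647 = (24 - 8*I*√118) - 171647 = -171623 - 8*I*√118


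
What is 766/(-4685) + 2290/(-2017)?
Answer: -12273672/9449645 ≈ -1.2989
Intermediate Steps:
766/(-4685) + 2290/(-2017) = 766*(-1/4685) + 2290*(-1/2017) = -766/4685 - 2290/2017 = -12273672/9449645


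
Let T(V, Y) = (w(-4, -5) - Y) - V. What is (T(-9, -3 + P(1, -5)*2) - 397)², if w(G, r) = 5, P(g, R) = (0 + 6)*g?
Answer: 153664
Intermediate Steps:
P(g, R) = 6*g
T(V, Y) = 5 - V - Y (T(V, Y) = (5 - Y) - V = 5 - V - Y)
(T(-9, -3 + P(1, -5)*2) - 397)² = ((5 - 1*(-9) - (-3 + (6*1)*2)) - 397)² = ((5 + 9 - (-3 + 6*2)) - 397)² = ((5 + 9 - (-3 + 12)) - 397)² = ((5 + 9 - 1*9) - 397)² = ((5 + 9 - 9) - 397)² = (5 - 397)² = (-392)² = 153664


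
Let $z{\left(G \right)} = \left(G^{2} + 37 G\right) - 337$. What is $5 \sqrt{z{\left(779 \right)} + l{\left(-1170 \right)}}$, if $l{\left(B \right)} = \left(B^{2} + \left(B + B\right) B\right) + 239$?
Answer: $5 \sqrt{4742266} \approx 10888.0$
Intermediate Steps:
$l{\left(B \right)} = 239 + 3 B^{2}$ ($l{\left(B \right)} = \left(B^{2} + 2 B B\right) + 239 = \left(B^{2} + 2 B^{2}\right) + 239 = 3 B^{2} + 239 = 239 + 3 B^{2}$)
$z{\left(G \right)} = -337 + G^{2} + 37 G$
$5 \sqrt{z{\left(779 \right)} + l{\left(-1170 \right)}} = 5 \sqrt{\left(-337 + 779^{2} + 37 \cdot 779\right) + \left(239 + 3 \left(-1170\right)^{2}\right)} = 5 \sqrt{\left(-337 + 606841 + 28823\right) + \left(239 + 3 \cdot 1368900\right)} = 5 \sqrt{635327 + \left(239 + 4106700\right)} = 5 \sqrt{635327 + 4106939} = 5 \sqrt{4742266}$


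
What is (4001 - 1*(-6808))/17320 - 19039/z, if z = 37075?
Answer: 14197639/128427800 ≈ 0.11055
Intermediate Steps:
(4001 - 1*(-6808))/17320 - 19039/z = (4001 - 1*(-6808))/17320 - 19039/37075 = (4001 + 6808)*(1/17320) - 19039*1/37075 = 10809*(1/17320) - 19039/37075 = 10809/17320 - 19039/37075 = 14197639/128427800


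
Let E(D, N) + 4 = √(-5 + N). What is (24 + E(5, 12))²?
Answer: (20 + √7)² ≈ 512.83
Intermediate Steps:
E(D, N) = -4 + √(-5 + N)
(24 + E(5, 12))² = (24 + (-4 + √(-5 + 12)))² = (24 + (-4 + √7))² = (20 + √7)²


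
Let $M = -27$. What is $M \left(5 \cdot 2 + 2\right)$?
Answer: $-324$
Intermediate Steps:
$M \left(5 \cdot 2 + 2\right) = - 27 \left(5 \cdot 2 + 2\right) = - 27 \left(10 + 2\right) = \left(-27\right) 12 = -324$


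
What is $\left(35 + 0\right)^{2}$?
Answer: $1225$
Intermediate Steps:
$\left(35 + 0\right)^{2} = 35^{2} = 1225$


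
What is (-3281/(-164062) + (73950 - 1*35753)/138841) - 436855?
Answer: -9950908936679875/22778532142 ≈ -4.3685e+5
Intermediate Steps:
(-3281/(-164062) + (73950 - 1*35753)/138841) - 436855 = (-3281*(-1/164062) + (73950 - 35753)*(1/138841)) - 436855 = (3281/164062 + 38197*(1/138841)) - 436855 = (3281/164062 + 38197/138841) - 436855 = 6722213535/22778532142 - 436855 = -9950908936679875/22778532142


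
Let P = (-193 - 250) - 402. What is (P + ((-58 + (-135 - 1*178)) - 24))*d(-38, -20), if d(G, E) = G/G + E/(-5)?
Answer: -6200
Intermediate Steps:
P = -845 (P = -443 - 402 = -845)
d(G, E) = 1 - E/5 (d(G, E) = 1 + E*(-1/5) = 1 - E/5)
(P + ((-58 + (-135 - 1*178)) - 24))*d(-38, -20) = (-845 + ((-58 + (-135 - 1*178)) - 24))*(1 - 1/5*(-20)) = (-845 + ((-58 + (-135 - 178)) - 24))*(1 + 4) = (-845 + ((-58 - 313) - 24))*5 = (-845 + (-371 - 24))*5 = (-845 - 395)*5 = -1240*5 = -6200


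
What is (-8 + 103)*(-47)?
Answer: -4465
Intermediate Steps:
(-8 + 103)*(-47) = 95*(-47) = -4465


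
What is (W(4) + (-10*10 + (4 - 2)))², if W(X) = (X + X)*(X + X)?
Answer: 1156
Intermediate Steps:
W(X) = 4*X² (W(X) = (2*X)*(2*X) = 4*X²)
(W(4) + (-10*10 + (4 - 2)))² = (4*4² + (-10*10 + (4 - 2)))² = (4*16 + (-100 + 2))² = (64 - 98)² = (-34)² = 1156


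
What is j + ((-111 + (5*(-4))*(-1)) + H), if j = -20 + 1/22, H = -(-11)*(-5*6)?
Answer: -9701/22 ≈ -440.95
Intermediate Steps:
H = -330 (H = -(-11)*(-30) = -1*330 = -330)
j = -439/22 (j = -20 + 1/22 = -439/22 ≈ -19.955)
j + ((-111 + (5*(-4))*(-1)) + H) = -439/22 + ((-111 + (5*(-4))*(-1)) - 330) = -439/22 + ((-111 - 20*(-1)) - 330) = -439/22 + ((-111 + 20) - 330) = -439/22 + (-91 - 330) = -439/22 - 421 = -9701/22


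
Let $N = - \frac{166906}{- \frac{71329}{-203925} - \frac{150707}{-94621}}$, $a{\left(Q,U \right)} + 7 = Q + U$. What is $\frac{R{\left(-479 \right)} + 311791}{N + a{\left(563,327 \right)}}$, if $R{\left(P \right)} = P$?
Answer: $- \frac{5834320961982304}{1593726289794139} \approx -3.6608$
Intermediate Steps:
$a{\left(Q,U \right)} = -7 + Q + U$ ($a{\left(Q,U \right)} = -7 + \left(Q + U\right) = -7 + Q + U$)
$N = - \frac{1610274657378525}{18741073142}$ ($N = - \frac{166906}{\left(-71329\right) \left(- \frac{1}{203925}\right) - - \frac{150707}{94621}} = - \frac{166906}{\frac{71329}{203925} + \frac{150707}{94621}} = - \frac{166906}{\frac{37482146284}{19295587425}} = \left(-166906\right) \frac{19295587425}{37482146284} = - \frac{1610274657378525}{18741073142} \approx -85922.0$)
$\frac{R{\left(-479 \right)} + 311791}{N + a{\left(563,327 \right)}} = \frac{-479 + 311791}{- \frac{1610274657378525}{18741073142} + \left(-7 + 563 + 327\right)} = \frac{311312}{- \frac{1610274657378525}{18741073142} + 883} = \frac{311312}{- \frac{1593726289794139}{18741073142}} = 311312 \left(- \frac{18741073142}{1593726289794139}\right) = - \frac{5834320961982304}{1593726289794139}$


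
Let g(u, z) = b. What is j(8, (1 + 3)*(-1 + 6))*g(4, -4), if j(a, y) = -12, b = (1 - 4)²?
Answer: -108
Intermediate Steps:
b = 9 (b = (-3)² = 9)
g(u, z) = 9
j(8, (1 + 3)*(-1 + 6))*g(4, -4) = -12*9 = -108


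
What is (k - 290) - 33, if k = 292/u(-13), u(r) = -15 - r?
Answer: -469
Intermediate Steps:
k = -146 (k = 292/(-15 - 1*(-13)) = 292/(-15 + 13) = 292/(-2) = 292*(-½) = -146)
(k - 290) - 33 = (-146 - 290) - 33 = -436 - 33 = -469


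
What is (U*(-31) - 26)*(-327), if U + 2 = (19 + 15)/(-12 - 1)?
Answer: -497694/13 ≈ -38284.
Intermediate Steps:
U = -60/13 (U = -2 + (19 + 15)/(-12 - 1) = -2 + 34/(-13) = -2 + 34*(-1/13) = -2 - 34/13 = -60/13 ≈ -4.6154)
(U*(-31) - 26)*(-327) = (-60/13*(-31) - 26)*(-327) = (1860/13 - 26)*(-327) = (1522/13)*(-327) = -497694/13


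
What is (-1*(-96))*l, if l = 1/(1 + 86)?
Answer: 32/29 ≈ 1.1034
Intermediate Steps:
l = 1/87 ≈ 0.011494
(-1*(-96))*l = -1*(-96)*(1/87) = 96*(1/87) = 32/29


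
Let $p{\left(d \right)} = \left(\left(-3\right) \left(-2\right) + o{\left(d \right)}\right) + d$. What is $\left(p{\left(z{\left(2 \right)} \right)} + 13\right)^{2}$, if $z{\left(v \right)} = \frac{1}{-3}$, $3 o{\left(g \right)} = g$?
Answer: $\frac{27889}{81} \approx 344.31$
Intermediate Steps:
$o{\left(g \right)} = \frac{g}{3}$
$z{\left(v \right)} = - \frac{1}{3}$
$p{\left(d \right)} = 6 + \frac{4 d}{3}$ ($p{\left(d \right)} = \left(\left(-3\right) \left(-2\right) + \frac{d}{3}\right) + d = \left(6 + \frac{d}{3}\right) + d = 6 + \frac{4 d}{3}$)
$\left(p{\left(z{\left(2 \right)} \right)} + 13\right)^{2} = \left(\left(6 + \frac{4}{3} \left(- \frac{1}{3}\right)\right) + 13\right)^{2} = \left(\left(6 - \frac{4}{9}\right) + 13\right)^{2} = \left(\frac{50}{9} + 13\right)^{2} = \left(\frac{167}{9}\right)^{2} = \frac{27889}{81}$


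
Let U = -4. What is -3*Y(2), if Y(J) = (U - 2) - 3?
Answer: 27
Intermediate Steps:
Y(J) = -9 (Y(J) = (-4 - 2) - 3 = -6 - 3 = -9)
-3*Y(2) = -3*(-9) = 27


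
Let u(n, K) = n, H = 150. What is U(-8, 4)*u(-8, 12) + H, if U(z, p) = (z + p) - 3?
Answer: 206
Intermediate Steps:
U(z, p) = -3 + p + z (U(z, p) = (p + z) - 3 = -3 + p + z)
U(-8, 4)*u(-8, 12) + H = (-3 + 4 - 8)*(-8) + 150 = -7*(-8) + 150 = 56 + 150 = 206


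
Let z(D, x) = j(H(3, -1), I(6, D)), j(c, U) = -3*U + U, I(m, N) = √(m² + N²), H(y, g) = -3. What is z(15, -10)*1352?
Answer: -8112*√29 ≈ -43684.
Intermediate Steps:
I(m, N) = √(N² + m²)
j(c, U) = -2*U
z(D, x) = -2*√(36 + D²) (z(D, x) = -2*√(D² + 6²) = -2*√(D² + 36) = -2*√(36 + D²))
z(15, -10)*1352 = -2*√(36 + 15²)*1352 = -2*√(36 + 225)*1352 = -6*√29*1352 = -8112*√29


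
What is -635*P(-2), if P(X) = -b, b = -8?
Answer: -5080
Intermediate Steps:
P(X) = 8 (P(X) = -1*(-8) = 8)
-635*P(-2) = -635*8 = -5080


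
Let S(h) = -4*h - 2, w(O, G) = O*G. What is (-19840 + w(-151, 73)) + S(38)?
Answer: -31017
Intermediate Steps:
w(O, G) = G*O
S(h) = -2 - 4*h
(-19840 + w(-151, 73)) + S(38) = (-19840 + 73*(-151)) + (-2 - 4*38) = (-19840 - 11023) + (-2 - 152) = -30863 - 154 = -31017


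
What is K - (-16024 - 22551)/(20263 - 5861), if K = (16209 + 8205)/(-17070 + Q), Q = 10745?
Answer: -107623553/91092650 ≈ -1.1815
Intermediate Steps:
K = -24414/6325 (K = (16209 + 8205)/(-17070 + 10745) = 24414/(-6325) = 24414*(-1/6325) = -24414/6325 ≈ -3.8599)
K - (-16024 - 22551)/(20263 - 5861) = -24414/6325 - (-16024 - 22551)/(20263 - 5861) = -24414/6325 - (-38575)/14402 = -24414/6325 - 1*(-38575/14402) = -24414/6325 + 38575/14402 = -107623553/91092650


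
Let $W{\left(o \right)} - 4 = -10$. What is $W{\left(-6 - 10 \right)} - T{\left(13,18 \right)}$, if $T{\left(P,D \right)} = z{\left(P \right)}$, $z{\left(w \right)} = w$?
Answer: $-19$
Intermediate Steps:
$W{\left(o \right)} = -6$ ($W{\left(o \right)} = 4 - 10 = -6$)
$T{\left(P,D \right)} = P$
$W{\left(-6 - 10 \right)} - T{\left(13,18 \right)} = -6 - 13 = -19$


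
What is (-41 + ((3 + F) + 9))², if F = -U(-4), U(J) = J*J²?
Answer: 1225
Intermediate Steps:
U(J) = J³
F = 64 (F = -1*(-4)³ = -1*(-64) = 64)
(-41 + ((3 + F) + 9))² = (-41 + ((3 + 64) + 9))² = (-41 + (67 + 9))² = (-41 + 76)² = 35² = 1225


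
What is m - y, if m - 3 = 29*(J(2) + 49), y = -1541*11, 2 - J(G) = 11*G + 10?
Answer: 17505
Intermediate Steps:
J(G) = -8 - 11*G (J(G) = 2 - (11*G + 10) = 2 - (10 + 11*G) = 2 + (-10 - 11*G) = -8 - 11*G)
y = -16951
m = 554 (m = 3 + 29*((-8 - 11*2) + 49) = 3 + 29*((-8 - 22) + 49) = 3 + 29*(-30 + 49) = 3 + 29*19 = 3 + 551 = 554)
m - y = 554 - 1*(-16951) = 554 + 16951 = 17505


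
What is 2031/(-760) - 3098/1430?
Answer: -525881/108680 ≈ -4.8388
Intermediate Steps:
2031/(-760) - 3098/1430 = 2031*(-1/760) - 3098*1/1430 = -2031/760 - 1549/715 = -525881/108680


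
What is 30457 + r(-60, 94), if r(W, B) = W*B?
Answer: 24817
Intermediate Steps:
r(W, B) = B*W
30457 + r(-60, 94) = 30457 + 94*(-60) = 30457 - 5640 = 24817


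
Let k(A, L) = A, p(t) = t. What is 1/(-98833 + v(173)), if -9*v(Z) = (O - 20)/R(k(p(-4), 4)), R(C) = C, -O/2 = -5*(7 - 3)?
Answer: -9/889492 ≈ -1.0118e-5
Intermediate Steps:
O = 40 (O = -(-10)*(7 - 3) = -(-10)*4 = -2*(-20) = 40)
v(Z) = 5/9 (v(Z) = -(40 - 20)/(9*(-4)) = -20*(-1)/(9*4) = -⅑*(-5) = 5/9)
1/(-98833 + v(173)) = 1/(-98833 + 5/9) = 1/(-889492/9) = -9/889492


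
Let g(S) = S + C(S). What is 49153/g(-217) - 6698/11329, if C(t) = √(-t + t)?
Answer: -558307803/2458393 ≈ -227.10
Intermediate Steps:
C(t) = 0 (C(t) = √0 = 0)
g(S) = S (g(S) = S + 0 = S)
49153/g(-217) - 6698/11329 = 49153/(-217) - 6698/11329 = 49153*(-1/217) - 6698*1/11329 = -49153/217 - 6698/11329 = -558307803/2458393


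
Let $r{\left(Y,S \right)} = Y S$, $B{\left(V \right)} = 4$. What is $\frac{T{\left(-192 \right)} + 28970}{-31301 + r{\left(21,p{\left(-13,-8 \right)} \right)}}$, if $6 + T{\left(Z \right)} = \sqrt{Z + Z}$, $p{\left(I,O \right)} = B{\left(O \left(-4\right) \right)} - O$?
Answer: $- \frac{28964}{31049} - \frac{8 i \sqrt{6}}{31049} \approx -0.93285 - 0.00063113 i$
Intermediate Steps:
$p{\left(I,O \right)} = 4 - O$
$T{\left(Z \right)} = -6 + \sqrt{2} \sqrt{Z}$ ($T{\left(Z \right)} = -6 + \sqrt{Z + Z} = -6 + \sqrt{2 Z} = -6 + \sqrt{2} \sqrt{Z}$)
$r{\left(Y,S \right)} = S Y$
$\frac{T{\left(-192 \right)} + 28970}{-31301 + r{\left(21,p{\left(-13,-8 \right)} \right)}} = \frac{\left(-6 + \sqrt{2} \sqrt{-192}\right) + 28970}{-31301 + \left(4 - -8\right) 21} = \frac{\left(-6 + \sqrt{2} \cdot 8 i \sqrt{3}\right) + 28970}{-31301 + \left(4 + 8\right) 21} = \frac{\left(-6 + 8 i \sqrt{6}\right) + 28970}{-31301 + 12 \cdot 21} = \frac{28964 + 8 i \sqrt{6}}{-31301 + 252} = \frac{28964 + 8 i \sqrt{6}}{-31049} = \left(28964 + 8 i \sqrt{6}\right) \left(- \frac{1}{31049}\right) = - \frac{28964}{31049} - \frac{8 i \sqrt{6}}{31049}$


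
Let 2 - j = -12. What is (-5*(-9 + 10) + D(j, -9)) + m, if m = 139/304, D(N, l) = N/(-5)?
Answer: -11161/1520 ≈ -7.3428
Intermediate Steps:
j = 14 (j = 2 - 1*(-12) = 2 + 12 = 14)
D(N, l) = -N/5 (D(N, l) = N*(-⅕) = -N/5)
m = 139/304 (m = 139*(1/304) = 139/304 ≈ 0.45724)
(-5*(-9 + 10) + D(j, -9)) + m = (-5*(-9 + 10) - ⅕*14) + 139/304 = (-5*1 - 14/5) + 139/304 = (-5 - 14/5) + 139/304 = -39/5 + 139/304 = -11161/1520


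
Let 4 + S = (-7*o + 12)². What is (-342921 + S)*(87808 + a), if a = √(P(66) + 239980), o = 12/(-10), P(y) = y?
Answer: -751875405568/25 - 8562721*√240046/25 ≈ -3.0243e+10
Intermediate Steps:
o = -6/5 (o = 12*(-⅒) = -6/5 ≈ -1.2000)
S = 10304/25 (S = -4 + (-7*(-6/5) + 12)² = -4 + (42/5 + 12)² = -4 + (102/5)² = -4 + 10404/25 = 10304/25 ≈ 412.16)
a = √240046 (a = √(66 + 239980) = √240046 ≈ 489.94)
(-342921 + S)*(87808 + a) = (-342921 + 10304/25)*(87808 + √240046) = -8562721*(87808 + √240046)/25 = -751875405568/25 - 8562721*√240046/25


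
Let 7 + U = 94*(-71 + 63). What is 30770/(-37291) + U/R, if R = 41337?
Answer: -433414453/513832689 ≈ -0.84349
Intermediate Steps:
U = -759 (U = -7 + 94*(-71 + 63) = -7 + 94*(-8) = -7 - 752 = -759)
30770/(-37291) + U/R = 30770/(-37291) - 759/41337 = 30770*(-1/37291) - 759*1/41337 = -30770/37291 - 253/13779 = -433414453/513832689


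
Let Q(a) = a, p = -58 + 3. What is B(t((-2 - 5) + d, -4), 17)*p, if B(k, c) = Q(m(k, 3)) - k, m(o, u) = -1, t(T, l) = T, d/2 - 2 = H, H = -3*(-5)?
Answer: 1540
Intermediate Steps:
H = 15
d = 34 (d = 4 + 2*15 = 4 + 30 = 34)
p = -55
B(k, c) = -1 - k
B(t((-2 - 5) + d, -4), 17)*p = (-1 - ((-2 - 5) + 34))*(-55) = (-1 - (-7 + 34))*(-55) = (-1 - 1*27)*(-55) = (-1 - 27)*(-55) = -28*(-55) = 1540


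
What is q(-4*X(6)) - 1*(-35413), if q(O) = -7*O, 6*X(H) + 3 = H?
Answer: 35427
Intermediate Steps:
X(H) = -1/2 + H/6
q(-4*X(6)) - 1*(-35413) = -(-28)*(-1/2 + (1/6)*6) - 1*(-35413) = -(-28)*(-1/2 + 1) + 35413 = -(-28)/2 + 35413 = -7*(-2) + 35413 = 14 + 35413 = 35427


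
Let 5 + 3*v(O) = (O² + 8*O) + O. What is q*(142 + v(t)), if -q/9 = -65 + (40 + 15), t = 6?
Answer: 15330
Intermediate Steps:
v(O) = -5/3 + 3*O + O²/3 (v(O) = -5/3 + ((O² + 8*O) + O)/3 = -5/3 + (O² + 9*O)/3 = -5/3 + (3*O + O²/3) = -5/3 + 3*O + O²/3)
q = 90 (q = -9*(-65 + (40 + 15)) = -9*(-65 + 55) = -9*(-10) = 90)
q*(142 + v(t)) = 90*(142 + (-5/3 + 3*6 + (⅓)*6²)) = 90*(142 + (-5/3 + 18 + (⅓)*36)) = 90*(142 + (-5/3 + 18 + 12)) = 90*(142 + 85/3) = 90*(511/3) = 15330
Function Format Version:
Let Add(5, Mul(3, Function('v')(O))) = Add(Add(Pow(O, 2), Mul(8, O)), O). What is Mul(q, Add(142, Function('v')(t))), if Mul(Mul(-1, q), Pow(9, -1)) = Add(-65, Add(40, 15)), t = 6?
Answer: 15330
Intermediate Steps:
Function('v')(O) = Add(Rational(-5, 3), Mul(3, O), Mul(Rational(1, 3), Pow(O, 2))) (Function('v')(O) = Add(Rational(-5, 3), Mul(Rational(1, 3), Add(Add(Pow(O, 2), Mul(8, O)), O))) = Add(Rational(-5, 3), Mul(Rational(1, 3), Add(Pow(O, 2), Mul(9, O)))) = Add(Rational(-5, 3), Add(Mul(3, O), Mul(Rational(1, 3), Pow(O, 2)))) = Add(Rational(-5, 3), Mul(3, O), Mul(Rational(1, 3), Pow(O, 2))))
q = 90 (q = Mul(-9, Add(-65, Add(40, 15))) = Mul(-9, Add(-65, 55)) = Mul(-9, -10) = 90)
Mul(q, Add(142, Function('v')(t))) = Mul(90, Add(142, Add(Rational(-5, 3), Mul(3, 6), Mul(Rational(1, 3), Pow(6, 2))))) = Mul(90, Add(142, Add(Rational(-5, 3), 18, Mul(Rational(1, 3), 36)))) = Mul(90, Add(142, Add(Rational(-5, 3), 18, 12))) = Mul(90, Add(142, Rational(85, 3))) = Mul(90, Rational(511, 3)) = 15330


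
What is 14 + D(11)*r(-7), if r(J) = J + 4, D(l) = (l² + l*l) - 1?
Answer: -709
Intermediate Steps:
D(l) = -1 + 2*l² (D(l) = (l² + l²) - 1 = 2*l² - 1 = -1 + 2*l²)
r(J) = 4 + J
14 + D(11)*r(-7) = 14 + (-1 + 2*11²)*(4 - 7) = 14 + (-1 + 2*121)*(-3) = 14 + (-1 + 242)*(-3) = 14 + 241*(-3) = 14 - 723 = -709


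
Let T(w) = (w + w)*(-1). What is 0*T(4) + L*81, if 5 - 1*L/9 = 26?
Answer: -15309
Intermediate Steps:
T(w) = -2*w (T(w) = (2*w)*(-1) = -2*w)
L = -189 (L = 45 - 9*26 = 45 - 234 = -189)
0*T(4) + L*81 = 0*(-2*4) - 189*81 = 0*(-8) - 15309 = 0 - 15309 = -15309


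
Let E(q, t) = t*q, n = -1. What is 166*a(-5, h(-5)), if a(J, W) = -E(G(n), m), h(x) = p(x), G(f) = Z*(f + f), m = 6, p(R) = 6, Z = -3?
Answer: -5976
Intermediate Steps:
G(f) = -6*f (G(f) = -3*(f + f) = -6*f)
h(x) = 6
E(q, t) = q*t
a(J, W) = -36 (a(J, W) = -(-6*(-1))*6 = -6*6 = -1*36 = -36)
166*a(-5, h(-5)) = 166*(-36) = -5976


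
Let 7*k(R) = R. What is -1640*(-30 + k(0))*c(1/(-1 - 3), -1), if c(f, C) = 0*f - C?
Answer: 49200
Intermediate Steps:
c(f, C) = -C (c(f, C) = 0 - C = -C)
k(R) = R/7
-1640*(-30 + k(0))*c(1/(-1 - 3), -1) = -1640*(-30 + (⅐)*0)*(-1*(-1)) = -1640*(-30 + 0) = -(-49200) = -1640*(-30) = 49200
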